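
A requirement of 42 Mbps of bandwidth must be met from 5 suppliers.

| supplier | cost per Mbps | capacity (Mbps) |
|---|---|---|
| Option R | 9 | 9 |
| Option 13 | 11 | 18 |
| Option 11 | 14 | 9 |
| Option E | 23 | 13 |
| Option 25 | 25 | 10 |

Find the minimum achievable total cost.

Use suppliers in increasing cost order.
Take 9 from Option R at 9 ; need 33 more.
Option 13 (11): use full 18 ; 15 Mbps to go.
Option 11 (14): use full 9 ; 6 Mbps to go.
Option E at 23: take 6 of its 13 ; requirement met.
Option 25: unused.
Cost = 9×9 + 18×11 + 9×14 + 6×23 = 543.

543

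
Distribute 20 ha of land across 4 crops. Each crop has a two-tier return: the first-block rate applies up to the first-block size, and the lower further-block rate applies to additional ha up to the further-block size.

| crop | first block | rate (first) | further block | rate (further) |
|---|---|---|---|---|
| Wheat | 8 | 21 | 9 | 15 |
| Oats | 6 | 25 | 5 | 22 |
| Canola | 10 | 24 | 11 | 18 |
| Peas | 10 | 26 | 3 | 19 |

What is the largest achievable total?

506

Rank every tier by rate: Peas/tier1 26 > Oats/tier1 25 > Canola/tier1 24 > Oats/tier2 22 > Wheat/tier1 21 > Peas/tier2 19 > Canola/tier2 18 > Wheat/tier2 15.
Fill Peas tier1 block (10 at 26) — 10 left.
Oats/tier1 (25): +6 — 4 left.
4 remain; put them into Canola tier1 at 24.
Total = 26×10 + 25×6 + 24×4 = 506.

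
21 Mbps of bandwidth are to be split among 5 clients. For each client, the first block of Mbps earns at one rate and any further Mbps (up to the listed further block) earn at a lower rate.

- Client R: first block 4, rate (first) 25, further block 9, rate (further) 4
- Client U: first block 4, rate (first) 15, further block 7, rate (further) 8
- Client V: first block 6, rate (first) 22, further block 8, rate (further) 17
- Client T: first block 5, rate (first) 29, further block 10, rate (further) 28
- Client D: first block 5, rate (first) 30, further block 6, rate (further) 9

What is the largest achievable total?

Order all 10 blocks by rate: Client D/first 30 > Client T/first 29 > Client T/second 28 > Client R/first 25 > Client V/first 22 > Client V/second 17 > Client U/first 15 > Client D/second 9 > Client U/second 8 > Client R/second 4.
Client D first at 30: fill all 5 ; 16 left.
Client T first at 29: fill all 5 ; 11 left.
Client T/second (28): +10 ; 1 left.
Client R/first: +1 of 4 at 25; pool empty.
Total = 30×5 + 29×5 + 28×10 + 25×1 = 600.

600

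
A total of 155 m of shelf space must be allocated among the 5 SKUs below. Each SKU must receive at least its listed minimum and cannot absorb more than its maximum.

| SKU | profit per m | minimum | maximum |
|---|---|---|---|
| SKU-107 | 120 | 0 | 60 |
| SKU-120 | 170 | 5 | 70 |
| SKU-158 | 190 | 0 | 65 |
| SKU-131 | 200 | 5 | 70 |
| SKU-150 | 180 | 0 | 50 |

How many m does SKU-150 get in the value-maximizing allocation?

15

Meeting every minimum uses 0+5+0+5+0 = 10 m, leaving 145.
Highest profit per m first: SKU-131 200 > SKU-158 190 > SKU-150 180 > SKU-120 170 > SKU-107 120.
SKU-131: +65 to 70 (cap) → 80 left.
Give SKU-158 65 more to hit its cap of 65 → 15 left.
Only 15 left; SKU-150 takes them to reach 15.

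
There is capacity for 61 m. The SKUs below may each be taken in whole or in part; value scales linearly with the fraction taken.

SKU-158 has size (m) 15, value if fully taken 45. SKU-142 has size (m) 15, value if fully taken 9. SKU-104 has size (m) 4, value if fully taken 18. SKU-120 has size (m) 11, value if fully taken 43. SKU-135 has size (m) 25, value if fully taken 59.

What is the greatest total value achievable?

168.6

Sort by value density: SKU-104 18/4≈4.5, SKU-120 43/11≈3.91, SKU-158 45/15≈3, SKU-135 59/25≈2.36, SKU-142 9/15≈0.6.
Take all of SKU-104 (4 m, value 18) ; 57 m left.
SKU-120: take in full, 11 m for value 43 ; 46 left.
All 15 m of SKU-158 fit (value 45) ; 31 remain.
SKU-135: take in full, 25 m for value 59 ; 6 left.
Fill the last 6 m with part of SKU-142: 6/15 of it earns 3.6.
Total value = 168.6.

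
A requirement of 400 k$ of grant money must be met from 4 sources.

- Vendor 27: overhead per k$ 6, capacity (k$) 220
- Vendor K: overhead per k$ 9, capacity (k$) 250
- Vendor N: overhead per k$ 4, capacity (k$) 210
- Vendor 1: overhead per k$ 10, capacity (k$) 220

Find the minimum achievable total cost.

1980

Use sources in increasing cost order.
Vendor N (4): use full 210 ; 190 k$ to go.
Vendor 27 at 6: take 190 of its 220 ; requirement met.
Vendor K, Vendor 1: unused.
Cost = 210×4 + 190×6 = 1980.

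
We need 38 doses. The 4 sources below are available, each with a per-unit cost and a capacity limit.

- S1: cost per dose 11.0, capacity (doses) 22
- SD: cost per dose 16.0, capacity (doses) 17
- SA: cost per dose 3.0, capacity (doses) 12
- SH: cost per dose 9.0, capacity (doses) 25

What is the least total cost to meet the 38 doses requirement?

272

Fill from the cheapest source first.
SA (3.0): use full 12 — 26 doses to go.
Take 25 from SH at 9.0 — need 1 more.
S1 at 11.0: take 1 of its 22 — requirement met.
SD: unused.
Cost = 12×3.0 + 25×9.0 + 1×11.0 = 272.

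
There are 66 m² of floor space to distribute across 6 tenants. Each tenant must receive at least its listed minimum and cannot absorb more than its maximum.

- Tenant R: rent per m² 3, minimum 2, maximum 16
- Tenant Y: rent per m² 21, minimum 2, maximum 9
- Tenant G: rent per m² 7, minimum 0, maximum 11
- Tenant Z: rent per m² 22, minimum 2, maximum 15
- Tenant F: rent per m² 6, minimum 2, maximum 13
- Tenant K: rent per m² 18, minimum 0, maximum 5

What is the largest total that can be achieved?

803

Meeting every minimum uses 2+2+0+2+2+0 = 8 m², leaving 58.
Rank by rent per m²: Tenant Z 22 > Tenant Y 21 > Tenant K 18 > Tenant G 7 > Tenant F 6 > Tenant R 3.
Tenant Z: +13 to 15 (cap) ; 45 left.
Tenant Y: +7 to 9 (cap) ; 38 left.
Tenant K: +5 to 5 (cap) ; 33 left.
Tenant G: +11 to 11 (cap) ; 22 left.
Give Tenant F 11 more to hit its cap of 13 ; 11 left.
Tenant R: +11 (room for 14) → 13. Pool exhausted.
Total = 3×13 + 21×9 + 7×11 + 22×15 + 6×13 + 18×5 = 803.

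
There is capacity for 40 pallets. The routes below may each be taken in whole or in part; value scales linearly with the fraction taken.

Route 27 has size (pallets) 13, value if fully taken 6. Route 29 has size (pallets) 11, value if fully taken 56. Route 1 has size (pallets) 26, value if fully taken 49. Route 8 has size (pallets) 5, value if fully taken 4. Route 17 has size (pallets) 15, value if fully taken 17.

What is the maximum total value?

108.4

Rank by value-to-size ratio: Route 29 56/11≈5.09, Route 1 49/26≈1.88, Route 17 17/15≈1.13, Route 8 4/5≈0.8, Route 27 6/13≈0.462.
Take all of Route 29 (11 pallets, value 56) ; 29 pallets left.
All 26 pallets of Route 1 fit (value 49) ; 3 remain.
3 pallets left: a 3/15 share of Route 17 gives 17×3/15 = 3.4.
Total value = 108.4.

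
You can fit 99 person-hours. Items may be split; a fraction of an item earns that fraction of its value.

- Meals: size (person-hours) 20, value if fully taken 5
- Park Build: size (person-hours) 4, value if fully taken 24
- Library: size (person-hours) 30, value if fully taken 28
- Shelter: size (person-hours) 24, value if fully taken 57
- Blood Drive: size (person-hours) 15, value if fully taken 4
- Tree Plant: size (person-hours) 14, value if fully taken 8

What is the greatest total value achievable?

124

Sort by value density: Park Build 24/4≈6, Shelter 57/24≈2.38, Library 28/30≈0.933, Tree Plant 8/14≈0.571, Blood Drive 4/15≈0.267, Meals 5/20≈0.25.
All 4 person-hours of Park Build fit (value 24) — 95 remain.
All 24 person-hours of Shelter fit (value 57) — 71 remain.
Take all of Library (30 person-hours, value 28) — 41 person-hours left.
Take all of Tree Plant (14 person-hours, value 8) — 27 person-hours left.
Take all of Blood Drive (15 person-hours, value 4) — 12 person-hours left.
Fill the last 12 person-hours with part of Meals: 12/20 of it earns 3.
Total value = 124.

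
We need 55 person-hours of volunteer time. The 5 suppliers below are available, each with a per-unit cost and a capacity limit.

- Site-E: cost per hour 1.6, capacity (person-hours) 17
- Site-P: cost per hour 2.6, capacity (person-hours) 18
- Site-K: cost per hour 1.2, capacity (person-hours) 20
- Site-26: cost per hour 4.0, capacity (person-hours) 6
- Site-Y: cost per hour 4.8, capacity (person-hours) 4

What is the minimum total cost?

98

Cheapest first:
Site-K at 1.2: take all 20 person-hours → 35 still needed.
Site-E at 1.6: take all 17 person-hours → 18 still needed.
Site-P (2.6): use full 18 → 0 person-hours to go.
Site-26, Site-Y: unused.
Cost = 20×1.2 + 17×1.6 + 18×2.6 = 98.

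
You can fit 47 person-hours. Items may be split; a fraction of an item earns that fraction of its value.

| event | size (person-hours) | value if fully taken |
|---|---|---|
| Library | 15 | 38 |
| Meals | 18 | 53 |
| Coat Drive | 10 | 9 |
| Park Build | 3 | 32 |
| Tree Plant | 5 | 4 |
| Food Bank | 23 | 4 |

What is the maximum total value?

132.8

Best value per unit of size first: Park Build 32/3≈10.7, Meals 53/18≈2.94, Library 38/15≈2.53, Coat Drive 9/10≈0.9, Tree Plant 4/5≈0.8, Food Bank 4/23≈0.174.
All 3 person-hours of Park Build fit (value 32) ; 44 remain.
Meals: take in full, 18 person-hours for value 53 ; 26 left.
Take all of Library (15 person-hours, value 38) ; 11 person-hours left.
Take all of Coat Drive (10 person-hours, value 9) ; 1 person-hours left.
Fill the last 1 person-hours with part of Tree Plant: 1/5 of it earns 0.8.
Total value = 132.8.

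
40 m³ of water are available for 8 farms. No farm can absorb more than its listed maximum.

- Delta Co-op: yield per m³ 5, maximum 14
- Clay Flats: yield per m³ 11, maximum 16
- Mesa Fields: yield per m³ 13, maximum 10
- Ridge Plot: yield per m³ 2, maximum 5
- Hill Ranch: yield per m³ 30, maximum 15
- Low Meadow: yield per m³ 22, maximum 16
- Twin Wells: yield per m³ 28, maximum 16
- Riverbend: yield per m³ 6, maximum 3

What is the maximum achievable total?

1096

Order the farms by yield per m³: Hill Ranch 30 > Twin Wells 28 > Low Meadow 22 > Mesa Fields 13 > Clay Flats 11 > Riverbend 6 > Delta Co-op 5 > Ridge Plot 2.
Hill Ranch: +15 to 15 (cap) → 25 left.
Give Twin Wells 16 to hit its cap of 16 → 9 left.
Low Meadow: +9 (room for 16) → 9. Pool exhausted.
Total = 30×15 + 22×9 + 28×16 = 1096.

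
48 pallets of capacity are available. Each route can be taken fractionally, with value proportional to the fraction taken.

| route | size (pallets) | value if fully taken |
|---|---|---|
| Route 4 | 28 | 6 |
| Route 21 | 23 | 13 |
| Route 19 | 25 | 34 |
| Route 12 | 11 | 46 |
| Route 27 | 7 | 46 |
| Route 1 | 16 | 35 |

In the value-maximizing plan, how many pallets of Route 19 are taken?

Rank by value-to-size ratio: Route 27 46/7≈6.57, Route 12 46/11≈4.18, Route 1 35/16≈2.19, Route 19 34/25≈1.36, Route 21 13/23≈0.565, Route 4 6/28≈0.214.
Route 27: take in full, 7 pallets for value 46 ; 41 left.
Take all of Route 12 (11 pallets, value 46) ; 30 pallets left.
Route 1: take in full, 16 pallets for value 35 ; 14 left.
Only 14 pallets remain; take 14/25 of Route 19 for value 34×14/25 = 19.04.

14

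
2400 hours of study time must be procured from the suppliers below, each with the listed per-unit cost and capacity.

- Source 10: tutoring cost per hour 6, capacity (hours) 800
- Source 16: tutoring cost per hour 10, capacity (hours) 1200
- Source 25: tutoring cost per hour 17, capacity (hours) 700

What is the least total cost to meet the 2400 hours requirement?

Cheapest first:
Source 10 (6): use full 800 ; 1600 hours to go.
Source 16 at 10: take all 1200 hours ; 400 still needed.
Source 25 at 17: take 400 of its 700 ; requirement met.
Cost = 800×6 + 1200×10 + 400×17 = 23600.

23600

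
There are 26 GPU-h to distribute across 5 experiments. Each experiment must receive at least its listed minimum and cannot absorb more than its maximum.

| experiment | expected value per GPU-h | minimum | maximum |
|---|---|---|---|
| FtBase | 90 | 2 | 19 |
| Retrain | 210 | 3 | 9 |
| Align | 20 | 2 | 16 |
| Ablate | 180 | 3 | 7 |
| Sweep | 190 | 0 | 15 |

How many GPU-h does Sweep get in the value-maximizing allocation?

10

Meeting every minimum uses 2+3+2+3+0 = 10 GPU-h, leaving 16.
Highest expected value per GPU-h first: Retrain 210 > Sweep 190 > Ablate 180 > FtBase 90 > Align 20.
Retrain: +6 to 9 (cap) ; 10 left.
Only 10 left; Sweep takes them to reach 10.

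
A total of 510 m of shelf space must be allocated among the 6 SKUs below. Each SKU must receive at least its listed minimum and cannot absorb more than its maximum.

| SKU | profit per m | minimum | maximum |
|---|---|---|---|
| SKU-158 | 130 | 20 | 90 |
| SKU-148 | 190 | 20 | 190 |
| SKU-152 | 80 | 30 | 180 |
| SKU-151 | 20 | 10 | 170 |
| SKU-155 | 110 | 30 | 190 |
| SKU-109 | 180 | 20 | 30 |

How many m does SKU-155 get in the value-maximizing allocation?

Meeting every minimum uses 20+20+30+10+30+20 = 130 m, leaving 380.
Order the SKUs by profit per m: SKU-148 190 > SKU-109 180 > SKU-158 130 > SKU-155 110 > SKU-152 80 > SKU-151 20.
Give SKU-148 170 more to hit its cap of 190 → 210 left.
SKU-109 takes 10 more to reach its cap of 30 → 200 left.
SKU-158 takes 70 more to reach its cap of 90 → 130 left.
SKU-155: +130 (room for 160) → 160. Pool exhausted.

160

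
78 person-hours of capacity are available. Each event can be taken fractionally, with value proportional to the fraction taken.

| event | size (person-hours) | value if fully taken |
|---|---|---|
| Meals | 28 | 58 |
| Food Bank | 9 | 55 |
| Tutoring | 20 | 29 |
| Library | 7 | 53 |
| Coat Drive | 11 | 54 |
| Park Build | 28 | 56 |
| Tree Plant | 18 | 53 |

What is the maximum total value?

Rank by value-to-size ratio: Library 53/7≈7.57, Food Bank 55/9≈6.11, Coat Drive 54/11≈4.91, Tree Plant 53/18≈2.94, Meals 58/28≈2.07, Park Build 56/28≈2, Tutoring 29/20≈1.45.
Library: take in full, 7 person-hours for value 53 — 71 left.
All 9 person-hours of Food Bank fit (value 55) — 62 remain.
All 11 person-hours of Coat Drive fit (value 54) — 51 remain.
All 18 person-hours of Tree Plant fit (value 53) — 33 remain.
All 28 person-hours of Meals fit (value 58) — 5 remain.
5 person-hours left: a 5/28 share of Park Build gives 56×5/28 = 10.
Total value = 283.

283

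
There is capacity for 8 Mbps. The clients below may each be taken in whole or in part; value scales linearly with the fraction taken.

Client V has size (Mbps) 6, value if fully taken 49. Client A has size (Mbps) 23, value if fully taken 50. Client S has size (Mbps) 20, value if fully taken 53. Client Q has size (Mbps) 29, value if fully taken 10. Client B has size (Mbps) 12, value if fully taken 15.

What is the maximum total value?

Best value per unit of size first: Client V 49/6≈8.17, Client S 53/20≈2.65, Client A 50/23≈2.17, Client B 15/12≈1.25, Client Q 10/29≈0.345.
Take all of Client V (6 Mbps, value 49) → 2 Mbps left.
2 Mbps left: a 2/20 share of Client S gives 53×2/20 = 5.3.
Total value = 54.3.

54.3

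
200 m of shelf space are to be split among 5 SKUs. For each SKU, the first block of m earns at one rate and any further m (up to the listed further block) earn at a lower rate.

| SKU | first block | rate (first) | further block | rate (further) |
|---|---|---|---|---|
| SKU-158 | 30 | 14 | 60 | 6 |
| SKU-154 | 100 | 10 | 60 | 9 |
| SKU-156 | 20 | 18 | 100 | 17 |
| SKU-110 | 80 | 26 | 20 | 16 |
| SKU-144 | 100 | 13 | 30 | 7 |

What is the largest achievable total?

4140

Order all 10 blocks by rate: SKU-110/T1 26 > SKU-156/T1 18 > SKU-156/T2 17 > SKU-110/T2 16 > SKU-158/T1 14 > SKU-144/T1 13 > SKU-154/T1 10 > SKU-154/T2 9 > SKU-144/T2 7 > SKU-158/T2 6.
SKU-110 T1 at 26: fill all 80 — 120 left.
Fill SKU-156 T1 block (20 at 18) — 100 left.
SKU-156/T2 (17): +100 — 0 left.
Total = 26×80 + 18×20 + 17×100 = 4140.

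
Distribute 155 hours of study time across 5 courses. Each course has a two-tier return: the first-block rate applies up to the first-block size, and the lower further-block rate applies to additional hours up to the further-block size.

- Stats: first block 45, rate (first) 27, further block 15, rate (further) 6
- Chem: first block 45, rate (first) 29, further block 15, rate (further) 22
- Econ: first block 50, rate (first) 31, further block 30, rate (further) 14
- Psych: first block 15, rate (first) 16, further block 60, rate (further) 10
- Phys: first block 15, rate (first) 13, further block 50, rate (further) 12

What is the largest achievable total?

Treat each block as its own option and order by rate: Econ/first 31 > Chem/first 29 > Stats/first 27 > Chem/second 22 > Psych/first 16 > Econ/second 14 > Phys/first 13 > Phys/second 12 > Psych/second 10 > Stats/second 6.
Fill Econ first block (50 at 31) ; 105 left.
Fill Chem first block (45 at 29) ; 60 left.
Stats/first (27): +45 ; 15 left.
Chem second at 22: fill all 15 ; 0 left.
Total = 31×50 + 29×45 + 27×45 + 22×15 = 4400.

4400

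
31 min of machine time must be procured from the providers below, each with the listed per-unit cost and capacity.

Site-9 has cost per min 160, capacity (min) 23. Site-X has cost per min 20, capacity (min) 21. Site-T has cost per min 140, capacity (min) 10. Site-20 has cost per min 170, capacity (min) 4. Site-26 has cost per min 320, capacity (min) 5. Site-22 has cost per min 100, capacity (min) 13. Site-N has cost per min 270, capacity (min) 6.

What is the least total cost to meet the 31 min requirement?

1420

Use providers in increasing cost order.
Site-X (20): use full 21 ; 10 min to go.
Site-22 at 100: take 10 of its 13 ; requirement met.
Site-T, Site-9, Site-20, Site-N, Site-26: unused.
Cost = 21×20 + 10×100 = 1420.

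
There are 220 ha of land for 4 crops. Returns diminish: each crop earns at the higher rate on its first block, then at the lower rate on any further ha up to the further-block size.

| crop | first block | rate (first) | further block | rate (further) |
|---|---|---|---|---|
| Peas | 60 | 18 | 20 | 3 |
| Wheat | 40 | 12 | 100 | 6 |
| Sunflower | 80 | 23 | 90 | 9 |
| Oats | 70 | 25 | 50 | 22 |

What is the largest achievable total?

5050

Order all 8 blocks by rate: Oats/first 25 > Sunflower/first 23 > Oats/second 22 > Peas/first 18 > Wheat/first 12 > Sunflower/second 9 > Wheat/second 6 > Peas/second 3.
Fill Oats first block (70 at 25) ; 150 left.
Sunflower/first (23): +80 ; 70 left.
Oats/second (22): +50 ; 20 left.
Peas/first: +20 of 60 at 18; pool empty.
Total = 25×70 + 23×80 + 22×50 + 18×20 = 5050.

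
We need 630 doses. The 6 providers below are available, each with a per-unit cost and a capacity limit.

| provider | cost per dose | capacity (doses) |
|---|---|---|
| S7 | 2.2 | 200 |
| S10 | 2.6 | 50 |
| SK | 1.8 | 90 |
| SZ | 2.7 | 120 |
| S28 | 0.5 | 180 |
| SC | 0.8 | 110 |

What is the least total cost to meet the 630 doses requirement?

Fill from the cheapest provider first.
S28 at 0.5: take all 180 doses — 450 still needed.
Take 110 from SC at 0.8 — need 340 more.
SK (1.8): use full 90 — 250 doses to go.
S7 at 2.2: take all 200 doses — 50 still needed.
S10 (2.6): use full 50 — 0 doses to go.
SZ: unused.
Cost = 180×0.5 + 110×0.8 + 90×1.8 + 200×2.2 + 50×2.6 = 910.

910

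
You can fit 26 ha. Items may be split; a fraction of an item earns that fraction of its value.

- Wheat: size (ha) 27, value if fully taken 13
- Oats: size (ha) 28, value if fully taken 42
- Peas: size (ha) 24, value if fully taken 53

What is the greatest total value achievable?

56

Best value per unit of size first: Peas 53/24≈2.21, Oats 42/28≈1.5, Wheat 13/27≈0.481.
All 24 ha of Peas fit (value 53) → 2 remain.
Fill the last 2 ha with part of Oats: 2/28 of it earns 3.
Total value = 56.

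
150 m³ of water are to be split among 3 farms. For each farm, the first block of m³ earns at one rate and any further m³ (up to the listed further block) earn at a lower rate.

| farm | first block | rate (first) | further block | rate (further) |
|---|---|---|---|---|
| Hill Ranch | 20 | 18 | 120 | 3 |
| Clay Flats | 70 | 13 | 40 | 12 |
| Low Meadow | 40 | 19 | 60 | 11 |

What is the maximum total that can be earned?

Treat each block as its own option and order by rate: Low Meadow/T1 19 > Hill Ranch/T1 18 > Clay Flats/T1 13 > Clay Flats/T2 12 > Low Meadow/T2 11 > Hill Ranch/T2 3.
Low Meadow/T1 (19): +40 ; 110 left.
Hill Ranch T1 at 18: fill all 20 ; 90 left.
Clay Flats/T1 (13): +70 ; 20 left.
Clay Flats/T2: +20 of 40 at 12; pool empty.
Total = 19×40 + 18×20 + 13×70 + 12×20 = 2270.

2270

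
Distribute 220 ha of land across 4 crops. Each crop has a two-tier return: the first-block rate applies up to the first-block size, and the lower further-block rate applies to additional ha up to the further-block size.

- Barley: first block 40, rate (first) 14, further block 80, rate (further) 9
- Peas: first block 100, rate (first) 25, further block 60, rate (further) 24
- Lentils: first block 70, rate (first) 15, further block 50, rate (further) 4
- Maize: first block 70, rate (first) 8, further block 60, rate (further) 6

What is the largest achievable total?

Order all 8 blocks by rate: Peas/tier1 25 > Peas/tier2 24 > Lentils/tier1 15 > Barley/tier1 14 > Barley/tier2 9 > Maize/tier1 8 > Maize/tier2 6 > Lentils/tier2 4.
Fill Peas tier1 block (100 at 25) ; 120 left.
Fill Peas tier2 block (60 at 24) ; 60 left.
Lentils/tier1: +60 of 70 at 15; pool empty.
Total = 25×100 + 24×60 + 15×60 = 4840.

4840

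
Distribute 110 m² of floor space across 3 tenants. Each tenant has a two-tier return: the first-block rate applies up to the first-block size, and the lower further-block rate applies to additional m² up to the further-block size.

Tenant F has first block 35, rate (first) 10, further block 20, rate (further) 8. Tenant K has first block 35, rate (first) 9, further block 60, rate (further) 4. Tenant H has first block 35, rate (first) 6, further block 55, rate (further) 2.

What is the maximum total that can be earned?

945

Treat each block as its own option and order by rate: Tenant F/tier1 10 > Tenant K/tier1 9 > Tenant F/tier2 8 > Tenant H/tier1 6 > Tenant K/tier2 4 > Tenant H/tier2 2.
Fill Tenant F tier1 block (35 at 10) ; 75 left.
Fill Tenant K tier1 block (35 at 9) ; 40 left.
Tenant F tier2 at 8: fill all 20 ; 20 left.
Tenant H/tier1: +20 of 35 at 6; pool empty.
Total = 10×35 + 9×35 + 8×20 + 6×20 = 945.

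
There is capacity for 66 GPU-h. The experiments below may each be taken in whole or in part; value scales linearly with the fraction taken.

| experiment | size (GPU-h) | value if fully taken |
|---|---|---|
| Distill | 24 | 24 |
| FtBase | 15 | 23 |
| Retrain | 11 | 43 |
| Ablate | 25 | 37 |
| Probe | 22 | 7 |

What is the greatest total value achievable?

Best value per unit of size first: Retrain 43/11≈3.91, FtBase 23/15≈1.53, Ablate 37/25≈1.48, Distill 24/24≈1, Probe 7/22≈0.318.
All 11 GPU-h of Retrain fit (value 43) — 55 remain.
All 15 GPU-h of FtBase fit (value 23) — 40 remain.
All 25 GPU-h of Ablate fit (value 37) — 15 remain.
Fill the last 15 GPU-h with part of Distill: 15/24 of it earns 15.
Total value = 118.

118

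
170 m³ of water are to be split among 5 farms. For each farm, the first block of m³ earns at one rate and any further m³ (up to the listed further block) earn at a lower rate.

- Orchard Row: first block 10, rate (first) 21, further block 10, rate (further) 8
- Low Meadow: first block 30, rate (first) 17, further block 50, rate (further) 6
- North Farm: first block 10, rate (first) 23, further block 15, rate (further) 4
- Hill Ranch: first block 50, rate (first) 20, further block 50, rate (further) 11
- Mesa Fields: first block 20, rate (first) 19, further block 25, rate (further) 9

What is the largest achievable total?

2880

Order all 10 blocks by rate: North Farm/tier1 23 > Orchard Row/tier1 21 > Hill Ranch/tier1 20 > Mesa Fields/tier1 19 > Low Meadow/tier1 17 > Hill Ranch/tier2 11 > Mesa Fields/tier2 9 > Orchard Row/tier2 8 > Low Meadow/tier2 6 > North Farm/tier2 4.
North Farm tier1 at 23: fill all 10 — 160 left.
Orchard Row tier1 at 21: fill all 10 — 150 left.
Hill Ranch/tier1 (20): +50 — 100 left.
Mesa Fields/tier1 (19): +20 — 80 left.
Low Meadow/tier1 (17): +30 — 50 left.
Fill Hill Ranch tier2 block (50 at 11) — 0 left.
Total = 23×10 + 21×10 + 20×50 + 19×20 + 17×30 + 11×50 = 2880.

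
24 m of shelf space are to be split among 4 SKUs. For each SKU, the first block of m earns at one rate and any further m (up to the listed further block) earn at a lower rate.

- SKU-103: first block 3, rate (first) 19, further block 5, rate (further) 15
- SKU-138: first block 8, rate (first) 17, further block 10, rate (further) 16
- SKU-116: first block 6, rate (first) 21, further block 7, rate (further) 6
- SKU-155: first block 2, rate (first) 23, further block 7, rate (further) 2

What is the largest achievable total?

445

Rank every tier by rate: SKU-155/first 23 > SKU-116/first 21 > SKU-103/first 19 > SKU-138/first 17 > SKU-138/second 16 > SKU-103/second 15 > SKU-116/second 6 > SKU-155/second 2.
SKU-155 first at 23: fill all 2 ; 22 left.
SKU-116/first (21): +6 ; 16 left.
Fill SKU-103 first block (3 at 19) ; 13 left.
Fill SKU-138 first block (8 at 17) ; 5 left.
SKU-138 second at 16: only 5 left, fill 5.
Total = 23×2 + 21×6 + 19×3 + 17×8 + 16×5 = 445.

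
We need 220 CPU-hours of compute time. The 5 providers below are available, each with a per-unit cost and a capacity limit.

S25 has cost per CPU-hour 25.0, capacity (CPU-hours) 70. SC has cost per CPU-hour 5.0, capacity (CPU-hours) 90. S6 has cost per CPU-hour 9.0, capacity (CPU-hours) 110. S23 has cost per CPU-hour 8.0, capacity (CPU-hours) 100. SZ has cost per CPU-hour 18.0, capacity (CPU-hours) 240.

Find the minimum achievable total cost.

Use providers in increasing cost order.
SC at 5.0: take all 90 CPU-hours ; 130 still needed.
Take 100 from S23 at 8.0 ; need 30 more.
Take 30 from S6 at 9.0 to finish.
SZ, S25: unused.
Cost = 90×5.0 + 100×8.0 + 30×9.0 = 1520.

1520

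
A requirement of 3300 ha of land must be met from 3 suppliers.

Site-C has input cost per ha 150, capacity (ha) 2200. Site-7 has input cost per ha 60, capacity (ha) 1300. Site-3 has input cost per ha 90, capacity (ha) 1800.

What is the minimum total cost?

270000

Use suppliers in increasing cost order.
Take 1300 from Site-7 at 60 ; need 2000 more.
Take 1800 from Site-3 at 90 ; need 200 more.
Take 200 from Site-C at 150 to finish.
Cost = 1300×60 + 1800×90 + 200×150 = 270000.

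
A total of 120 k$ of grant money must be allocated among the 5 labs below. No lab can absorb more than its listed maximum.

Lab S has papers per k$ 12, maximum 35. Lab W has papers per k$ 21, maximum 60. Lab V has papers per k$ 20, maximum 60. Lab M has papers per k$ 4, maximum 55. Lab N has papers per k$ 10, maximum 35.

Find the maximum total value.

2460

Highest papers per k$ first: Lab W 21 > Lab V 20 > Lab S 12 > Lab N 10 > Lab M 4.
Give Lab W 60 to hit its cap of 60 ; 60 left.
Lab V takes 60 to reach its cap of 60 ; 0 left.
Total = 21×60 + 20×60 = 2460.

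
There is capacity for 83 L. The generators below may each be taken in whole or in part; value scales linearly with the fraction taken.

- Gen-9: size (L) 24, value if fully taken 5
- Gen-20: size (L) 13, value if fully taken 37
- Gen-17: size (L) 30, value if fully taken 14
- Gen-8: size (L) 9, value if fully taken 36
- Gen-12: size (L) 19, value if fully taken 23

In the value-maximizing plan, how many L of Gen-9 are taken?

Best value per unit of size first: Gen-8 36/9≈4, Gen-20 37/13≈2.85, Gen-12 23/19≈1.21, Gen-17 14/30≈0.467, Gen-9 5/24≈0.208.
All 9 L of Gen-8 fit (value 36) — 74 remain.
All 13 L of Gen-20 fit (value 37) — 61 remain.
All 19 L of Gen-12 fit (value 23) — 42 remain.
Gen-17: take in full, 30 L for value 14 — 12 left.
Fill the last 12 L with part of Gen-9: 12/24 of it earns 2.5.

12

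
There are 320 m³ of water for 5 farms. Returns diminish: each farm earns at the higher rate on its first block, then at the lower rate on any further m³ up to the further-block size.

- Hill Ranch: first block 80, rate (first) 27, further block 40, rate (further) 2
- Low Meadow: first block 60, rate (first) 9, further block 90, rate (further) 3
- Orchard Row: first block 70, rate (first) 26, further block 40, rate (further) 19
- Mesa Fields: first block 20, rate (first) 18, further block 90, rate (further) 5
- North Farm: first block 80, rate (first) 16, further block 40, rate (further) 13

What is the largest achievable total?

6770

Order all 10 blocks by rate: Hill Ranch/tier1 27 > Orchard Row/tier1 26 > Orchard Row/tier2 19 > Mesa Fields/tier1 18 > North Farm/tier1 16 > North Farm/tier2 13 > Low Meadow/tier1 9 > Mesa Fields/tier2 5 > Low Meadow/tier2 3 > Hill Ranch/tier2 2.
Hill Ranch tier1 at 27: fill all 80 ; 240 left.
Orchard Row tier1 at 26: fill all 70 ; 170 left.
Orchard Row/tier2 (19): +40 ; 130 left.
Mesa Fields/tier1 (18): +20 ; 110 left.
North Farm/tier1 (16): +80 ; 30 left.
North Farm tier2 at 13: only 30 left, fill 30.
Total = 27×80 + 26×70 + 19×40 + 18×20 + 16×80 + 13×30 = 6770.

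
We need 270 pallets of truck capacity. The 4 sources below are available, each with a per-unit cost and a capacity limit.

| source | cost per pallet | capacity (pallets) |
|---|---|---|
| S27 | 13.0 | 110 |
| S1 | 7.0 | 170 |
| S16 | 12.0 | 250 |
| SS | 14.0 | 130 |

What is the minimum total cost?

2390

Cheapest first:
S1 (7.0): use full 170 → 100 pallets to go.
Take 100 from S16 at 12.0 to finish.
S27, SS: unused.
Cost = 170×7.0 + 100×12.0 = 2390.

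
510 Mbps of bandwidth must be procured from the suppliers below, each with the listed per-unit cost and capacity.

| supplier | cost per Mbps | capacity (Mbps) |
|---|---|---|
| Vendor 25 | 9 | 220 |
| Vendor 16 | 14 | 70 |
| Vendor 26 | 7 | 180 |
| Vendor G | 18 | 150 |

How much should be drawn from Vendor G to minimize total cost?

40

Cheapest first:
Take 180 from Vendor 26 at 7 ; need 330 more.
Take 220 from Vendor 25 at 9 ; need 110 more.
Vendor 16 (14): use full 70 ; 40 Mbps to go.
Take 40 from Vendor G at 18 to finish.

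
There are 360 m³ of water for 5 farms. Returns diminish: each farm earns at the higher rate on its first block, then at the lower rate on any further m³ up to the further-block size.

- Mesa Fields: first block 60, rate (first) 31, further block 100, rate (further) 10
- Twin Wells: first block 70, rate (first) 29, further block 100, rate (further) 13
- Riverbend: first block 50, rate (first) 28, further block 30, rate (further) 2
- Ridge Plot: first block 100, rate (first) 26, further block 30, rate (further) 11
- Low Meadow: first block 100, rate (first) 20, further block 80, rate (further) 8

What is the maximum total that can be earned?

Order all 10 blocks by rate: Mesa Fields/first 31 > Twin Wells/first 29 > Riverbend/first 28 > Ridge Plot/first 26 > Low Meadow/first 20 > Twin Wells/second 13 > Ridge Plot/second 11 > Mesa Fields/second 10 > Low Meadow/second 8 > Riverbend/second 2.
Mesa Fields/first (31): +60 → 300 left.
Twin Wells/first (29): +70 → 230 left.
Riverbend/first (28): +50 → 180 left.
Fill Ridge Plot first block (100 at 26) → 80 left.
80 remain; put them into Low Meadow first at 20.
Total = 31×60 + 29×70 + 28×50 + 26×100 + 20×80 = 9490.

9490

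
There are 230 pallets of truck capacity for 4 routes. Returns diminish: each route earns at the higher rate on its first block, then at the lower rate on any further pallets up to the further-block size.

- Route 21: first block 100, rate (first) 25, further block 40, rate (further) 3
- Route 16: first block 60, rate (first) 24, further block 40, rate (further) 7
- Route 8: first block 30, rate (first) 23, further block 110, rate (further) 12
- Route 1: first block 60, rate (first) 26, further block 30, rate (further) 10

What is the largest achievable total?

5730

Order all 8 blocks by rate: Route 1/T1 26 > Route 21/T1 25 > Route 16/T1 24 > Route 8/T1 23 > Route 8/T2 12 > Route 1/T2 10 > Route 16/T2 7 > Route 21/T2 3.
Route 1/T1 (26): +60 ; 170 left.
Fill Route 21 T1 block (100 at 25) ; 70 left.
Fill Route 16 T1 block (60 at 24) ; 10 left.
10 remain; put them into Route 8 T1 at 23.
Total = 26×60 + 25×100 + 24×60 + 23×10 = 5730.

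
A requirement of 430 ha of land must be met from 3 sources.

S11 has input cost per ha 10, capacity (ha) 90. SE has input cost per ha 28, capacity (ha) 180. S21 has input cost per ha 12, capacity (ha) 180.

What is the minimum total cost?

7540

Cheapest first:
S11 at 10: take all 90 ha ; 340 still needed.
S21 (12): use full 180 ; 160 ha to go.
SE at 28: take 160 of its 180 ; requirement met.
Cost = 90×10 + 180×12 + 160×28 = 7540.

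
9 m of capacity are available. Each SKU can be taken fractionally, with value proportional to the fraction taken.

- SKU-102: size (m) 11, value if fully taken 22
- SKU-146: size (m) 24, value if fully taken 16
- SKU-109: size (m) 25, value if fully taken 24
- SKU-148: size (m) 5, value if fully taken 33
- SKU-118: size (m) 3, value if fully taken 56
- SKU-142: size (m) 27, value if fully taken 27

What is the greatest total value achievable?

91

Best value per unit of size first: SKU-118 56/3≈18.7, SKU-148 33/5≈6.6, SKU-102 22/11≈2, SKU-142 27/27≈1, SKU-109 24/25≈0.96, SKU-146 16/24≈0.667.
Take all of SKU-118 (3 m, value 56) — 6 m left.
All 5 m of SKU-148 fit (value 33) — 1 remain.
1 m left: a 1/11 share of SKU-102 gives 22×1/11 = 2.
Total value = 91.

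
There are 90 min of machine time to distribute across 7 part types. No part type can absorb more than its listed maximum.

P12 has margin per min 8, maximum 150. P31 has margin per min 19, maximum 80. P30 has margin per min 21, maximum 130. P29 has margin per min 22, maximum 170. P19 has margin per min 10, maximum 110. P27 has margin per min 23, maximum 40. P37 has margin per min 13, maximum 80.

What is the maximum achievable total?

2020

Rank by margin per min: P27 23 > P29 22 > P30 21 > P31 19 > P37 13 > P19 10 > P12 8.
P27 takes 40 to reach its cap of 40 ; 50 left.
P29 has room for 170 but only 50 remain, so it gets 50.
Total = 22×50 + 23×40 = 2020.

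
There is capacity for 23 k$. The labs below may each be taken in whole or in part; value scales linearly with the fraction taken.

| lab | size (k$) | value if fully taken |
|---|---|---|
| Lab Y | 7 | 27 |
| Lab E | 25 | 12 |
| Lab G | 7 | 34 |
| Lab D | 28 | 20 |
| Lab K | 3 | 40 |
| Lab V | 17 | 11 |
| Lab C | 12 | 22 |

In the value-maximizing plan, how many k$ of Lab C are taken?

Rank by value-to-size ratio: Lab K 40/3≈13.3, Lab G 34/7≈4.86, Lab Y 27/7≈3.86, Lab C 22/12≈1.83, Lab D 20/28≈0.714, Lab V 11/17≈0.647, Lab E 12/25≈0.48.
Lab K: take in full, 3 k$ for value 40 ; 20 left.
Take all of Lab G (7 k$, value 34) ; 13 k$ left.
Lab Y: take in full, 7 k$ for value 27 ; 6 left.
Fill the last 6 k$ with part of Lab C: 6/12 of it earns 11.

6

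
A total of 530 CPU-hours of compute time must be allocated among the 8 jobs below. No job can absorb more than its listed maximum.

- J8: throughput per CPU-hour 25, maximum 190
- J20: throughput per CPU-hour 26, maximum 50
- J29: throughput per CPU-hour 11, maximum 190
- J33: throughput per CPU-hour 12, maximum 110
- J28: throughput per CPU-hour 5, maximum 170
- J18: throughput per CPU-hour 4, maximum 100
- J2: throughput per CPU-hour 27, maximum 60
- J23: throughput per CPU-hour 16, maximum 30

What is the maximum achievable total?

Rank by throughput per CPU-hour: J2 27 > J20 26 > J8 25 > J23 16 > J33 12 > J29 11 > J28 5 > J18 4.
J2 takes 60 to reach its cap of 60 — 470 left.
J20: +50 to 50 (cap) — 420 left.
Give J8 190 to hit its cap of 190 — 230 left.
Give J23 30 to hit its cap of 30 — 200 left.
J33: +110 to 110 (cap) — 90 left.
Only 90 left; J29 takes them to reach 90.
Total = 25×190 + 26×50 + 11×90 + 12×110 + 27×60 + 16×30 = 10460.

10460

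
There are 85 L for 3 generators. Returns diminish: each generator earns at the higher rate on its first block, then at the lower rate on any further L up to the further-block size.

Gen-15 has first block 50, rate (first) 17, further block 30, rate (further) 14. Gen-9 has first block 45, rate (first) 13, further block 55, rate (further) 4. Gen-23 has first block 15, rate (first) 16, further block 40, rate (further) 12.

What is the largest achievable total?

Treat each block as its own option and order by rate: Gen-15/tier1 17 > Gen-23/tier1 16 > Gen-15/tier2 14 > Gen-9/tier1 13 > Gen-23/tier2 12 > Gen-9/tier2 4.
Gen-15 tier1 at 17: fill all 50 — 35 left.
Gen-23/tier1 (16): +15 — 20 left.
Gen-15 tier2 at 14: only 20 left, fill 20.
Total = 17×50 + 16×15 + 14×20 = 1370.

1370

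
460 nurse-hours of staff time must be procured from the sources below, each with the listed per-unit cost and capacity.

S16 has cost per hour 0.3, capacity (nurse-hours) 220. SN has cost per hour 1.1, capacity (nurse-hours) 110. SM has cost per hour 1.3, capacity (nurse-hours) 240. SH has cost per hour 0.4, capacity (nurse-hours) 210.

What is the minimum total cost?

Use sources in increasing cost order.
S16 (0.3): use full 220 ; 240 nurse-hours to go.
SH at 0.4: take all 210 nurse-hours ; 30 still needed.
Take 30 from SN at 1.1 to finish.
SM: unused.
Cost = 220×0.3 + 210×0.4 + 30×1.1 = 183.

183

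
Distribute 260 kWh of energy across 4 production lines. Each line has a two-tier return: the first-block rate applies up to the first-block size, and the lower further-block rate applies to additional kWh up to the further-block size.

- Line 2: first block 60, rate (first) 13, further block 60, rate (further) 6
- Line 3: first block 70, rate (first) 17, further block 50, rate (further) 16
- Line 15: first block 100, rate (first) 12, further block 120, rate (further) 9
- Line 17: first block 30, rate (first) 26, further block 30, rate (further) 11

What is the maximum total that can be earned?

4150

Treat each block as its own option and order by rate: Line 17/first 26 > Line 3/first 17 > Line 3/second 16 > Line 2/first 13 > Line 15/first 12 > Line 17/second 11 > Line 15/second 9 > Line 2/second 6.
Fill Line 17 first block (30 at 26) ; 230 left.
Line 3 first at 17: fill all 70 ; 160 left.
Line 3/second (16): +50 ; 110 left.
Line 2/first (13): +60 ; 50 left.
Line 15 first at 12: only 50 left, fill 50.
Total = 26×30 + 17×70 + 16×50 + 13×60 + 12×50 = 4150.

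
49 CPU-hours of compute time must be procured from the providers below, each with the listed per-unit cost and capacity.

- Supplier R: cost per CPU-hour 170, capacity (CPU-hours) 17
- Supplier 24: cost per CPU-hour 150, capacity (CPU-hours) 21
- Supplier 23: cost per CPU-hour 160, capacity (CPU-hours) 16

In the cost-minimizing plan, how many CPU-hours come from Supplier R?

12

Use providers in increasing cost order.
Supplier 24 (150): use full 21 ; 28 CPU-hours to go.
Take 16 from Supplier 23 at 160 ; need 12 more.
Supplier R (170): take the remaining 12 ; done.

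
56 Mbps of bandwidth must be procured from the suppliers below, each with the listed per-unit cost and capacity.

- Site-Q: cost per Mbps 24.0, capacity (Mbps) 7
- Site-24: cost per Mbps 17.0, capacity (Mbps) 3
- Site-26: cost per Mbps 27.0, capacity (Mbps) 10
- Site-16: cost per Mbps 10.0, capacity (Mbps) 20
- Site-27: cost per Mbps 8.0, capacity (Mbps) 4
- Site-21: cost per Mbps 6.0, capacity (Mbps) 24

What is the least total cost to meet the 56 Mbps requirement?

Use suppliers in increasing cost order.
Site-21 (6.0): use full 24 ; 32 Mbps to go.
Site-27 (8.0): use full 4 ; 28 Mbps to go.
Site-16 at 10.0: take all 20 Mbps ; 8 still needed.
Site-24 at 17.0: take all 3 Mbps ; 5 still needed.
Site-Q at 24.0: take 5 of its 7 ; requirement met.
Site-26: unused.
Cost = 24×6.0 + 4×8.0 + 20×10.0 + 3×17.0 + 5×24.0 = 547.

547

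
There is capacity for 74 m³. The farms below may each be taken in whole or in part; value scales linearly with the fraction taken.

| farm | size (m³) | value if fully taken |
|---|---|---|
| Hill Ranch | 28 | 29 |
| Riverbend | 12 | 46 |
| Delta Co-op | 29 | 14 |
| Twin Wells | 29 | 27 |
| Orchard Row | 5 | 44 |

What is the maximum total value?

Sort by value density: Orchard Row 44/5≈8.8, Riverbend 46/12≈3.83, Hill Ranch 29/28≈1.04, Twin Wells 27/29≈0.931, Delta Co-op 14/29≈0.483.
All 5 m³ of Orchard Row fit (value 44) ; 69 remain.
Riverbend: take in full, 12 m³ for value 46 ; 57 left.
Take all of Hill Ranch (28 m³, value 29) ; 29 m³ left.
Twin Wells: take in full, 29 m³ for value 27 ; 0 left.
Total value = 146.

146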